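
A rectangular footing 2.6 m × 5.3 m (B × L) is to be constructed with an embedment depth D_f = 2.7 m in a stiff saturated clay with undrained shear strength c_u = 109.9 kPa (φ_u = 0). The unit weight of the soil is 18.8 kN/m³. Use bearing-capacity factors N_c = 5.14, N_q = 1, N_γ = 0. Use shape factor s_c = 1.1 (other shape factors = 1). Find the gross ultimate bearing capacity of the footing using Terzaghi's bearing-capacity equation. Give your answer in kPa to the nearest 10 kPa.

q_ult ≈ 670 kPa

Effective surcharge at the founding depth q = γ·D_f = 18.8 × 2.7 = 50.76 kPa.
q_ult = c·N_c·s_c + q·N_q
     = 109.9 × 5.14 × 1.1 + 50.76 × 1
     = 621.37 + 50.76 = 672.13 kPa.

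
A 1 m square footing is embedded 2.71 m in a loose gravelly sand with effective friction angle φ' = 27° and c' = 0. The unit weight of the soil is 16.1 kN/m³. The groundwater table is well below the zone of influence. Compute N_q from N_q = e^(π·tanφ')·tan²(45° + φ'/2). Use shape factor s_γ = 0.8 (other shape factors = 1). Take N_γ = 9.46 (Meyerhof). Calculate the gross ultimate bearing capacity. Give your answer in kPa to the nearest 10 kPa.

tan27° = 0.5095, so N_q = e^(π×0.5095)·tan²(58.5°) = 4.957 × 2.663 = 13.2.
Effective surcharge at the founding depth q = γ·D_f = 16.1 × 2.71 = 43.631 kPa.
q_ult = q·N_q + 0.5·γ·B·N_γ·s_γ
     = 43.631 × 13.199 + 0.5 × 16.1 × 1 × 9.46 × 0.8
     = 575.89 + 60.922 = 636.81 kPa.

q_ult ≈ 640 kPa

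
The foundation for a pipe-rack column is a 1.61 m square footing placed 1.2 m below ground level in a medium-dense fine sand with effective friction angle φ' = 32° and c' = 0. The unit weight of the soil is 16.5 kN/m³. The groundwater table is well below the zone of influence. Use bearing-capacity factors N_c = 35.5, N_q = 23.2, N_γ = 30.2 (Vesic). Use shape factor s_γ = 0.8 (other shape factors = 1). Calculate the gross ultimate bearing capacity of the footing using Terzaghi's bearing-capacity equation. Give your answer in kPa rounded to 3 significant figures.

q_ult ≈ 780 kPa

Effective surcharge at the founding depth q = γ·D_f = 16.5 × 1.2 = 19.8 kPa.
q_ult = q·N_q + 0.5·γ·B·N_γ·s_γ
     = 19.8 × 23.2 + 0.5 × 16.5 × 1.61 × 30.2 × 0.8
     = 459.36 + 320.91 = 780.27 kPa.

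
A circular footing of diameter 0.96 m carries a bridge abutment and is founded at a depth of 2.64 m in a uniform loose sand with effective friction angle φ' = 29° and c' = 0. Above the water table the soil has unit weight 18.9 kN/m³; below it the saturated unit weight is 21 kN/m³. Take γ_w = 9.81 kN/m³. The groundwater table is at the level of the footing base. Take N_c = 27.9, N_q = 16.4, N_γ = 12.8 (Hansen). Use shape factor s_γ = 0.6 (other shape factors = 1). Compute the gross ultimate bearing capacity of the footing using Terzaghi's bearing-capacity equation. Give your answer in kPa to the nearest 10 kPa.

Overburden at base level: q = 18.9 × 2.64 = 49.896 kPa.
Below the base the soil is submerged, so the ½γBN_γ term uses γ' = 21 − 9.81 = 11.19 kN/m³.
Surcharge term q·N_q = 49.896 × 16.4 = 818.29 kPa; self-weight term 0.5·γ·B·N_γ·s_γ = 0.5 × 11.19 × 0.96 × 12.8 × 0.6 = 41.251 kPa.
q_ult = 818.29 + 41.251 = 859.55 kPa.

q_ult ≈ 860 kPa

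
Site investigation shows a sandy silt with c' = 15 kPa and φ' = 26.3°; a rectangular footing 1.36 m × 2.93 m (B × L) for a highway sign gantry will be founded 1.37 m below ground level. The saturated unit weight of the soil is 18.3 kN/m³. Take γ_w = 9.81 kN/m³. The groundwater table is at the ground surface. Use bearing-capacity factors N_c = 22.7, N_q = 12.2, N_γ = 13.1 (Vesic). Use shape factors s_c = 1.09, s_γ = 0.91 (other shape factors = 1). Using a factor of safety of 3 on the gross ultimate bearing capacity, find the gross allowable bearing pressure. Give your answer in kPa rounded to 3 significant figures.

q_all ≈ 194 kPa

γ' = 18.3 − 9.81 = 8.49 kN/m³ (submerged throughout). q = 8.49 × 1.37 = 11.631 kPa; the same γ' applies in the ½γBN_γ term.
c·N_c·s_c = 15 × 22.7 × 1.09 = 371.15 kPa
q·N_q = 11.631 × 12.2 = 141.9 kPa
0.5·γ·B·N_γ·s_γ = 0.5 × 8.49 × 1.36 × 13.1 × 0.91 = 68.822 kPa
q_ult = 371.15 + 141.9 + 68.822 = 581.87 kPa.
q_all = 581.87 / 3 = 193.96 kPa.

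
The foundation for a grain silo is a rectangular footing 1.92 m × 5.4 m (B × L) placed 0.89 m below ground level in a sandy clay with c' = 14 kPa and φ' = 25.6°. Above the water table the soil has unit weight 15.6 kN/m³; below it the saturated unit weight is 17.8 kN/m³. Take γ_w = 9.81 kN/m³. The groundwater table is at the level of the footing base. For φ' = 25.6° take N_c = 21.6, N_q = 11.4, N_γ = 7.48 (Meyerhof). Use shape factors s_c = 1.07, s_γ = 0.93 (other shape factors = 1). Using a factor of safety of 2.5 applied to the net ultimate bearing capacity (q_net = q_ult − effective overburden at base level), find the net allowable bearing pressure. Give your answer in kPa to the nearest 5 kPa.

q_all(net) ≈ 210 kPa

Overburden at base level: q = 15.6 × 0.89 = 13.884 kPa.
Below the base the soil is submerged, so the ½γBN_γ term uses γ' = 17.8 − 9.81 = 7.99 kN/m³.
Cohesion term c·N_c·s_c = 14 × 21.6 × 1.07 = 323.57 kPa; surcharge term q·N_q = 13.884 × 11.4 = 158.28 kPa; self-weight term 0.5·γ·B·N_γ·s_γ = 0.5 × 7.99 × 1.92 × 7.48 × 0.93 = 53.358 kPa.
q_ult = 323.57 + 158.28 + 53.358 = 535.2 kPa.
Net ultimate: q_net = 535.2 − 13.884 = 521.32 kPa.
q_all(net) = 521.32 / 2.5 = 208.53 kPa.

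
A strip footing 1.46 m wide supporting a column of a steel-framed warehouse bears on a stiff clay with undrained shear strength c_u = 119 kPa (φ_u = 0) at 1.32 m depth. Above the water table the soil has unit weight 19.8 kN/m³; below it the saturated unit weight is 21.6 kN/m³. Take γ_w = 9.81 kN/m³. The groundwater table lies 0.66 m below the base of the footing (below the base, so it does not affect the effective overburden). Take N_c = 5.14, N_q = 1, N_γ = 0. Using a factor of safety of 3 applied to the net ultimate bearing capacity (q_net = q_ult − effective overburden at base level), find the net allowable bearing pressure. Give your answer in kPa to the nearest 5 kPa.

q = γ·D_f = 19.8 × 1.32 = 26.136 kPa.
c·N_c = 119 × 5.14 = 611.66 kPa
q·N_q = 26.136 × 1 = 26.136 kPa
q_ult = 611.66 + 26.136 = 637.8 kPa.
Net ultimate: q_net = 637.8 − 26.136 = 611.66 kPa.
q_all(net) = 611.66 / 3 = 203.89 kPa.

q_all(net) ≈ 205 kPa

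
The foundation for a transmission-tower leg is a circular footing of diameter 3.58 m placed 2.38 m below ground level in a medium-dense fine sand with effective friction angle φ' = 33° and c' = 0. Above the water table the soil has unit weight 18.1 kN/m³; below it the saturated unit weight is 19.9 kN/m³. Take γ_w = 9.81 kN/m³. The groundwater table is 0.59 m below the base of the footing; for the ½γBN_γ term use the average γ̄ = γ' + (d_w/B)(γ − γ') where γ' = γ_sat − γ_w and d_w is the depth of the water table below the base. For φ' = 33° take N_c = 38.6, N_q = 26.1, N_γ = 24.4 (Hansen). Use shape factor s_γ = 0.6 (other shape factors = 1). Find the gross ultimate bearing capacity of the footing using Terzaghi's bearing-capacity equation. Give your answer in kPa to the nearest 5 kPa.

Overburden at base level: q = 18.1 × 2.38 = 43.078 kPa.
The water table is 0.59 m below the base (< B = 3.58 m), so the ½γBN_γ term uses γ̄ = γ' + (d_w/B)(γ − γ') = 10.09 + (0.59/3.58)(18.1 − 10.09) = 11.41 kN/m³.
Surcharge term q·N_q = 43.078 × 26.1 = 1124.3 kPa; self-weight term 0.5·γ·B·N_γ·s_γ = 0.5 × 11.41 × 3.58 × 24.4 × 0.6 = 299.01 kPa.
q_ult = 1124.3 + 299.01 = 1423.3 kPa.

q_ult ≈ 1425 kPa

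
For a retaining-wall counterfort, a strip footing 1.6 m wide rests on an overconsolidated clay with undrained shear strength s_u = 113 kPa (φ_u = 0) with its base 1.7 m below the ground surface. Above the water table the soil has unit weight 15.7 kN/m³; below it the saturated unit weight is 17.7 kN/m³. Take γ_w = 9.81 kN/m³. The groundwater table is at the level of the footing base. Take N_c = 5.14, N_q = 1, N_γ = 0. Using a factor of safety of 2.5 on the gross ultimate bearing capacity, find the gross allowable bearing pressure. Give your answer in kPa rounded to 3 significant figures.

q_all ≈ 243 kPa

q = γ·D_f = 15.7 × 1.7 = 26.69 kPa.
c·N_c = 113 × 5.14 = 580.82 kPa
q·N_q = 26.69 × 1 = 26.69 kPa
q_ult = 580.82 + 26.69 = 607.51 kPa.
q_all = 607.51 / 2.5 = 243 kPa.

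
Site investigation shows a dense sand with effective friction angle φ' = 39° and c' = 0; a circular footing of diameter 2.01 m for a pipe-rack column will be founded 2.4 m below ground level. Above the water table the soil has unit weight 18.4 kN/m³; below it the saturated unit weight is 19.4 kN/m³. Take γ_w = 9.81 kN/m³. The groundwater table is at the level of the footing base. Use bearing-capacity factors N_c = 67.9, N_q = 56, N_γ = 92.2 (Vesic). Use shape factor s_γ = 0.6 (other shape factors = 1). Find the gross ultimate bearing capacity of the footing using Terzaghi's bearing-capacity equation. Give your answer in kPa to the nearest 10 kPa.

q_ult ≈ 3010 kPa

q = γ·D_f = 18.4 × 2.4 = 44.16 kPa.
For the ½γBN_γ term take γ' = 19.4 − 9.81 = 9.59 kN/m³ (soil below base is submerged).
q·N_q = 44.16 × 56 = 2473 kPa
0.5·γ·B·N_γ·s_γ = 0.5 × 9.59 × 2.01 × 92.2 × 0.6 = 533.17 kPa
q_ult = 2473 + 533.17 = 3006.1 kPa.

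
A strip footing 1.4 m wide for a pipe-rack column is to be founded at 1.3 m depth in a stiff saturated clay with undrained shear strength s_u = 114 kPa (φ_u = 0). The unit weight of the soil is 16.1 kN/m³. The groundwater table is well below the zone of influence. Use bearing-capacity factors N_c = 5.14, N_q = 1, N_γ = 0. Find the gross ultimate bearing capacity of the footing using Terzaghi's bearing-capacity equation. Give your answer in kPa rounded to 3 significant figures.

Effective surcharge at the founding depth q = γ·D_f = 16.1 × 1.3 = 20.93 kPa.
q_ult = c·N_c + q·N_q
     = 114 × 5.14 + 20.93 × 1
     = 585.96 + 20.93 = 606.89 kPa.

q_ult ≈ 607 kPa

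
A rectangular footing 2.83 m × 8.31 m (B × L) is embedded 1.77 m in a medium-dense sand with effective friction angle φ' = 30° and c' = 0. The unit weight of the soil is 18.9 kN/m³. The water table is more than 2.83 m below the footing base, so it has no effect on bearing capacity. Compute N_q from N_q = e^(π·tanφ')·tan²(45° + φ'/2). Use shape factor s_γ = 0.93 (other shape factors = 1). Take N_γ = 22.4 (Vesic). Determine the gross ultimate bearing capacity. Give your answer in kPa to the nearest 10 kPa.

q_ult ≈ 1170 kPa

tan30° = 0.5774, so N_q = e^(π×0.5774)·tan²(60°) = 6.134 × 3.0 = 18.4.
Effective surcharge at the founding depth q = γ·D_f = 18.9 × 1.77 = 33.453 kPa.
q_ult = q·N_q + 0.5·γ·B·N_γ·s_γ
     = 33.453 × 18.401 + 0.5 × 18.9 × 2.83 × 22.4 × 0.93
     = 615.57 + 557.12 = 1172.7 kPa.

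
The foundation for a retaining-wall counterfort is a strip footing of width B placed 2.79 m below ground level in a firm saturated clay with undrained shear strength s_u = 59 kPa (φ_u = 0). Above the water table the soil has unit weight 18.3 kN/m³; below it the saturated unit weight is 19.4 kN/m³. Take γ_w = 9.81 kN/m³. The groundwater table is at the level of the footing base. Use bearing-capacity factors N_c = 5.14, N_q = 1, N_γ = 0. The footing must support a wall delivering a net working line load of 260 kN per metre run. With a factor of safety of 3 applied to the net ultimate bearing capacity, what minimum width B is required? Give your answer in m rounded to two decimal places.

Effective surcharge at the founding depth q = γ·D_f = 18.3 × 2.79 = 51.057 kPa.
q_ult = c·N_c + q·N_q
     = 59 × 5.14 + 51.057 × 1
     = 303.26 + 51.057 = 354.32 kPa.
For φ = 0 the ½γBN_γ term vanishes, so q_ult is independent of B. q_net = 354.32 − 51.057 = 303.26 kPa; q_all(net) = 303.26/3 = 101.09 kPa.
Required width B = w / q_all(net) = 260 / 101.09 = 2.572 m.

B = 2.57 m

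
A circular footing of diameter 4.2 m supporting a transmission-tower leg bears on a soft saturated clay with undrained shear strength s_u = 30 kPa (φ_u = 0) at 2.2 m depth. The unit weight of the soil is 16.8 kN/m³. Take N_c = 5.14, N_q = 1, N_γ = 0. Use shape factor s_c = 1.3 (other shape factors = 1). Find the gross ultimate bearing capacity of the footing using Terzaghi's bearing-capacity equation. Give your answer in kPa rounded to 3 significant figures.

q_ult ≈ 237 kPa

Effective surcharge at the founding depth q = γ·D_f = 16.8 × 2.2 = 36.96 kPa.
q_ult = c·N_c·s_c + q·N_q
     = 30 × 5.14 × 1.3 + 36.96 × 1
     = 200.46 + 36.96 = 237.42 kPa.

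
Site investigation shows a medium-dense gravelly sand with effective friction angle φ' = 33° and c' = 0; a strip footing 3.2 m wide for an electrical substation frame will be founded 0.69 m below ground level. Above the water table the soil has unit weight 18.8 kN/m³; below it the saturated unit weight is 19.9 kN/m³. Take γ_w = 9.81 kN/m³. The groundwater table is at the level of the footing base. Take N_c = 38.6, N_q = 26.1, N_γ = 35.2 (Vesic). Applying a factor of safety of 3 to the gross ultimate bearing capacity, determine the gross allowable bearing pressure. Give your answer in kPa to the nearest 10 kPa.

q = γ·D_f = 18.8 × 0.69 = 12.972 kPa.
For the ½γBN_γ term take γ' = 19.9 − 9.81 = 10.09 kN/m³ (soil below base is submerged).
q·N_q = 12.972 × 26.1 = 338.57 kPa
0.5·γ·B·N_γ = 0.5 × 10.09 × 3.2 × 35.2 = 568.27 kPa
q_ult = 338.57 + 568.27 = 906.84 kPa.
q_all = q_ult / FS = 906.84 / 3 = 302.28 kPa.

q_all ≈ 300 kPa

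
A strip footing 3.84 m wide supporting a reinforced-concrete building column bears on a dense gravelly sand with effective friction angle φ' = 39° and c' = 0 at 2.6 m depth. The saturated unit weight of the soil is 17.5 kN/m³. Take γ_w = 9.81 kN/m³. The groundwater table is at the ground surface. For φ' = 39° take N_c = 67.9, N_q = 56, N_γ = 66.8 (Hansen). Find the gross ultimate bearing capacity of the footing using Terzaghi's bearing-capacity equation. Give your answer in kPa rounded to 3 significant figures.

Water table at ground surface, so effective unit weight γ' = 17.5 − 9.81 = 7.69 kN/m³ is used throughout; overburden q = 7.69 × 2.6 = 19.994 kPa; the same γ' applies in the ½γBN_γ term.
Surcharge term q·N_q = 19.994 × 56 = 1119.7 kPa; self-weight term 0.5·γ·B·N_γ = 0.5 × 7.69 × 3.84 × 66.8 = 986.29 kPa.
q_ult = 1119.7 + 986.29 = 2106 kPa.

q_ult ≈ 2110 kPa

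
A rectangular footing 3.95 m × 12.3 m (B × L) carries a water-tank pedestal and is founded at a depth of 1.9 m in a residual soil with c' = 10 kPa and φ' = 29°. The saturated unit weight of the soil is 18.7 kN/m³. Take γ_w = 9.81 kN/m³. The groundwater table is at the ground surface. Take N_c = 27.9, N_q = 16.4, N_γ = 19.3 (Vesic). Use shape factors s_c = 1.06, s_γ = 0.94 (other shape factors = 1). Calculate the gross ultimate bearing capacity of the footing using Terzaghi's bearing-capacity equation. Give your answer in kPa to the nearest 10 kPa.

q_ult ≈ 890 kPa

With the water table at the surface the whole profile is submerged: γ' = 18.7 − 9.81 = 8.89 kN/m³, so q = γ'·D_f = 16.891 kPa; the same γ' applies in the ½γBN_γ term.
q_ult = c·N_c·s_c + q·N_q + 0.5·γ·B·N_γ·s_γ
     = 10 × 27.9 × 1.06 + 16.891 × 16.4 + 0.5 × 8.89 × 3.95 × 19.3 × 0.94
     = 295.74 + 277.01 + 318.53 = 891.29 kPa.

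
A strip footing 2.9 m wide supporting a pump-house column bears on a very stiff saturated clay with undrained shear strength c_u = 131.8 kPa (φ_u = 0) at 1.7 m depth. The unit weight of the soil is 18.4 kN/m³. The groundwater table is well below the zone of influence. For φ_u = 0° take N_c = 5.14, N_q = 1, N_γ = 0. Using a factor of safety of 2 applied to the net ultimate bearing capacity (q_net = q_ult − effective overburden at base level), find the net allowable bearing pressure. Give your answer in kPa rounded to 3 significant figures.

Effective surcharge at the founding depth q = γ·D_f = 18.4 × 1.7 = 31.28 kPa.
q_ult = c·N_c + q·N_q
     = 131.8 × 5.14 + 31.28 × 1
     = 677.45 + 31.28 = 708.73 kPa.
Net ultimate: q_net = 708.73 − 31.28 = 677.45 kPa.
q_all(net) = 677.45 / 2 = 338.73 kPa.

q_all(net) ≈ 339 kPa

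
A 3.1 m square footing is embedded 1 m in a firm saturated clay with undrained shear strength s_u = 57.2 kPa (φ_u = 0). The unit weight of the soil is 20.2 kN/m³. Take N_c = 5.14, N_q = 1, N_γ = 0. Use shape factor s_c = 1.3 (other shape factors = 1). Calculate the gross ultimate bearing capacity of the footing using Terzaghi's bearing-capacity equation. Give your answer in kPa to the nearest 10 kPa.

Effective surcharge at the founding depth q = γ·D_f = 20.2 × 1 = 20.2 kPa.
q_ult = c·N_c·s_c + q·N_q
     = 57.2 × 5.14 × 1.3 + 20.2 × 1
     = 382.21 + 20.2 = 402.41 kPa.

q_ult ≈ 400 kPa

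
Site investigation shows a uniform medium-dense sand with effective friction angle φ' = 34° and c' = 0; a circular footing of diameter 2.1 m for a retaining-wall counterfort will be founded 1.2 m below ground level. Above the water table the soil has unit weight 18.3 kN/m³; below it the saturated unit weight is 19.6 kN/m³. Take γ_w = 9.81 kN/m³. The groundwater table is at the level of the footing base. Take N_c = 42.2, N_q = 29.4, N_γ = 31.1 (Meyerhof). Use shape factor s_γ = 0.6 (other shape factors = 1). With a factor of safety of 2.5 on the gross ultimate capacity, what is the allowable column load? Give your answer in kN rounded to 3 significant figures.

P_all ≈ 1160 kN

Overburden at base level: q = 18.3 × 1.2 = 21.96 kPa.
Below the base the soil is submerged, so the ½γBN_γ term uses γ' = 19.6 − 9.81 = 9.79 kN/m³.
Surcharge term q·N_q = 21.96 × 29.4 = 645.62 kPa; self-weight term 0.5·γ·B·N_γ·s_γ = 0.5 × 9.79 × 2.1 × 31.1 × 0.6 = 191.82 kPa.
q_ult = 645.62 + 191.82 = 837.44 kPa.
Gross allowable pressure q_all = 837.44 / 2.5 = 334.98 kPa.
Footing area = 3.4636 m², so allowable column load = 334.98 × 3.4636 = 1160.2 kN.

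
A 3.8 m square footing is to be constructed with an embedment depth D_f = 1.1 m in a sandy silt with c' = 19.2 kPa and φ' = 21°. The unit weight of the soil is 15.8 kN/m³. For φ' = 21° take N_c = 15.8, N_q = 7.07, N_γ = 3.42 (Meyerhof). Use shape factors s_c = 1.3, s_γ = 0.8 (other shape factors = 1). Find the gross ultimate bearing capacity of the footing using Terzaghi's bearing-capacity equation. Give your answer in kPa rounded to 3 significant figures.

q_ult ≈ 599 kPa

Effective surcharge at the founding depth q = γ·D_f = 15.8 × 1.1 = 17.38 kPa.
q_ult = c·N_c·s_c + q·N_q + 0.5·γ·B·N_γ·s_γ
     = 19.2 × 15.8 × 1.3 + 17.38 × 7.07 + 0.5 × 15.8 × 3.8 × 3.42 × 0.8
     = 394.37 + 122.88 + 82.135 = 599.38 kPa.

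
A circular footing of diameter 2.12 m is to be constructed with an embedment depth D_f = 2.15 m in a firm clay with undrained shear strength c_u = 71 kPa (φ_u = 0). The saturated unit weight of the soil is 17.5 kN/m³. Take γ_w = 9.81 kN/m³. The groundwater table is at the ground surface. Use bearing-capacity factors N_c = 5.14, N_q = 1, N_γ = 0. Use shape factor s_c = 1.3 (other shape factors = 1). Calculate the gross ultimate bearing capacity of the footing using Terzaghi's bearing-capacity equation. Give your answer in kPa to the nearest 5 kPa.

Water table at ground surface, so effective unit weight γ' = 17.5 − 9.81 = 7.69 kN/m³ is used throughout; overburden q = 7.69 × 2.15 = 16.533 kPa.
Cohesion term c·N_c·s_c = 71 × 5.14 × 1.3 = 474.42 kPa; surcharge term q·N_q = 16.533 × 1 = 16.533 kPa.
q_ult = 474.42 + 16.533 = 490.96 kPa.

q_ult ≈ 490 kPa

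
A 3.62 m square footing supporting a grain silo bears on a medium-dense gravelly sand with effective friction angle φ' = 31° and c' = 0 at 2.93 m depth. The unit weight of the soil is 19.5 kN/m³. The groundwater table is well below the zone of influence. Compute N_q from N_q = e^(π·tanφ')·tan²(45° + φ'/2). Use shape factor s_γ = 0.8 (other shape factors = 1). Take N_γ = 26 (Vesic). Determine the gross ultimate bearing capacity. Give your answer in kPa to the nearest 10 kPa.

tan31° = 0.6009, so N_q = e^(π×0.6009)·tan²(60.5°) = 6.604 × 3.124 = 20.63.
q = γ·D_f = 19.5 × 2.93 = 57.135 kPa.
q·N_q = 57.135 × 20.631 = 1178.7 kPa
0.5·γ·B·N_γ·s_γ = 0.5 × 19.5 × 3.62 × 26 × 0.8 = 734.14 kPa
q_ult = 1178.7 + 734.14 = 1912.9 kPa.

q_ult ≈ 1910 kPa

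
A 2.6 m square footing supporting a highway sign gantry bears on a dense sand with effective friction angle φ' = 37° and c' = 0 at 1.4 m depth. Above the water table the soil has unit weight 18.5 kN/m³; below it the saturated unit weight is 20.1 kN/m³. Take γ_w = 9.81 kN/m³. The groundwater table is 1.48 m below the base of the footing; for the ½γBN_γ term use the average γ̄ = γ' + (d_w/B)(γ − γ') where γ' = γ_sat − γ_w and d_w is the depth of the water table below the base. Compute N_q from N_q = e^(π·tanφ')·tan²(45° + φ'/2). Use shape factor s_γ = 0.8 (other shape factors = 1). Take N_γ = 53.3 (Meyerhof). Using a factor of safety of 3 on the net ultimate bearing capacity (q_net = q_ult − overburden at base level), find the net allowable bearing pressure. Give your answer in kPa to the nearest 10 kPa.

q_all(net) ≈ 640 kPa

N_q = e^(π·tan37°)·tan²(63.5°) = 42.92.
q = γ·D_f = 18.5 × 1.4 = 25.9 kPa.
γ' = 10.29 kN/m³; averaging over the depth B below the base, γ̄ = γ' + (d_w/B)(γ − γ') = 14.963 kN/m³.
q·N_q = 25.9 × 42.92 = 1111.6 kPa
0.5·γ·B·N_γ·s_γ = 0.5 × 14.963 × 2.6 × 53.3 × 0.8 = 829.45 kPa
q_ult = 1111.6 + 829.45 = 1941.1 kPa.
q_net = 1941.1 − 25.9 = 1915.2 kPa.
q_all(net) = 1915.2 / 3 = 638.39 kPa.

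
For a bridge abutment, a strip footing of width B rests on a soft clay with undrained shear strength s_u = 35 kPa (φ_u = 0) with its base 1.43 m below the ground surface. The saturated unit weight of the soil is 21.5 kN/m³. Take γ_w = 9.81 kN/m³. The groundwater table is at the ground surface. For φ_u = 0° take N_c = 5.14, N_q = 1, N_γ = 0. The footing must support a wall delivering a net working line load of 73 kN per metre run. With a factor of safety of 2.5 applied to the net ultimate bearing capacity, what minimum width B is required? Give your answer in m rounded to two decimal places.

Water table at ground surface, so effective unit weight γ' = 21.5 − 9.81 = 11.69 kN/m³ is used throughout; overburden q = 11.69 × 1.43 = 16.717 kPa.
Cohesion term c·N_c = 35 × 5.14 = 179.9 kPa; surcharge term q·N_q = 16.717 × 1 = 16.717 kPa.
q_ult = 179.9 + 16.717 = 196.62 kPa.
For φ = 0 the ½γBN_γ term vanishes, so q_ult is independent of B. q_net = 196.62 − 16.717 = 179.9 kPa; q_all(net) = 179.9/2.5 = 71.96 kPa.
Required width B = w / q_all(net) = 73 / 71.96 = 1.014 m.

B = 1.01 m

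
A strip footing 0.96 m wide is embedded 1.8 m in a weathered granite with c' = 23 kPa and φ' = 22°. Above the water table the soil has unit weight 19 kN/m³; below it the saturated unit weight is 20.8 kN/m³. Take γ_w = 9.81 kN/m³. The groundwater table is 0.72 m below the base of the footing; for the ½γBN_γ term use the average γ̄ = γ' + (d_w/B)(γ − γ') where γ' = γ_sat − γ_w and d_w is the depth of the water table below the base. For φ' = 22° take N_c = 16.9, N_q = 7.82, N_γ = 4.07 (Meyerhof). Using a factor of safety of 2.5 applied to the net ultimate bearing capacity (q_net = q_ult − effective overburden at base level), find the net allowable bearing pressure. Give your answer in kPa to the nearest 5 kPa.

Effective surcharge at the founding depth q = γ·D_f = 19 × 1.8 = 34.2 kPa.
With d_w = 0.72 m < B, γ̄ = 10.99 + (0.72/0.96) × (19 − 10.99) = 16.998 kN/m³.
q_ult = c·N_c + q·N_q + 0.5·γ·B·N_γ
     = 23 × 16.9 + 34.2 × 7.82 + 0.5 × 16.998 × 0.96 × 4.07
     = 388.7 + 267.44 + 33.206 = 689.35 kPa.
Net ultimate: q_net = 689.35 − 34.2 = 655.15 kPa.
q_all(net) = 655.15 / 2.5 = 262.06 kPa.

q_all(net) ≈ 260 kPa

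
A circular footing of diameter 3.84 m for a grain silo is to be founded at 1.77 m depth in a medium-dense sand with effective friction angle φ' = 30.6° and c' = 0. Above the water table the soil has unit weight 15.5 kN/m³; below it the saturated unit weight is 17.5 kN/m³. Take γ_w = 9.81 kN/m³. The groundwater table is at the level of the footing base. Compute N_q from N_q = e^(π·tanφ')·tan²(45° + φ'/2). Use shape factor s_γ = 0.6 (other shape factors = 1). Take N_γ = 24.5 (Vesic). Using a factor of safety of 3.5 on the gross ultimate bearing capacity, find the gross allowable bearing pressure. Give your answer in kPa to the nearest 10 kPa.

N_q = e^(π·tan30.6°)·tan²(60.3°) = 19.7.
Overburden at base level: q = 15.5 × 1.77 = 27.435 kPa.
Below the base the soil is submerged, so the ½γBN_γ term uses γ' = 17.5 − 9.81 = 7.69 kN/m³.
Surcharge term q·N_q = 27.435 × 19.704 = 540.57 kPa; self-weight term 0.5·γ·B·N_γ·s_γ = 0.5 × 7.69 × 3.84 × 24.5 × 0.6 = 217.04 kPa.
q_ult = 540.57 + 217.04 = 757.61 kPa.
q_all = 757.61 / 3.5 = 216.46 kPa.

q_all ≈ 220 kPa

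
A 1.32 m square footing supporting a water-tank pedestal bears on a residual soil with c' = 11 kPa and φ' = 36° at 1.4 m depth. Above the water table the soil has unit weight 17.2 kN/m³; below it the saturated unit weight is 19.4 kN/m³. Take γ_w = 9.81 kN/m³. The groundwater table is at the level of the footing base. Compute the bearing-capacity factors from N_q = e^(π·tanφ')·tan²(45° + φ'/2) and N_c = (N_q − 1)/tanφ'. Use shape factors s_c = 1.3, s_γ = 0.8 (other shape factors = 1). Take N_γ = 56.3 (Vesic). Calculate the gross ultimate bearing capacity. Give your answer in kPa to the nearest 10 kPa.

tan36° = 0.7265, so N_q = e^(π×0.7265)·tan²(63°) = 9.801 × 3.852 = 37.75.
N_c = (37.75 − 1)/tan36° = 50.59.
Overburden at base level: q = 17.2 × 1.4 = 24.08 kPa.
Below the base the soil is submerged, so the ½γBN_γ term uses γ' = 19.4 − 9.81 = 9.59 kN/m³.
Cohesion term c·N_c·s_c = 11 × 50.585 × 1.3 = 723.37 kPa; surcharge term q·N_q = 24.08 × 37.752 = 909.08 kPa; self-weight term 0.5·γ·B·N_γ·s_γ = 0.5 × 9.59 × 1.32 × 56.3 × 0.8 = 285.08 kPa.
q_ult = 723.37 + 909.08 + 285.08 = 1917.5 kPa.

q_ult ≈ 1920 kPa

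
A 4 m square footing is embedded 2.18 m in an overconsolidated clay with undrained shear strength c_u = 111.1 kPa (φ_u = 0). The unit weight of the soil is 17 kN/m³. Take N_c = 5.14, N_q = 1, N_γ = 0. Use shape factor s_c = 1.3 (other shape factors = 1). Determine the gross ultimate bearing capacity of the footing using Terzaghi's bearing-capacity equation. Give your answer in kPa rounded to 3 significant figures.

Effective surcharge at the founding depth q = γ·D_f = 17 × 2.18 = 37.06 kPa.
q_ult = c·N_c·s_c + q·N_q
     = 111.1 × 5.14 × 1.3 + 37.06 × 1
     = 742.37 + 37.06 = 779.43 kPa.

q_ult ≈ 779 kPa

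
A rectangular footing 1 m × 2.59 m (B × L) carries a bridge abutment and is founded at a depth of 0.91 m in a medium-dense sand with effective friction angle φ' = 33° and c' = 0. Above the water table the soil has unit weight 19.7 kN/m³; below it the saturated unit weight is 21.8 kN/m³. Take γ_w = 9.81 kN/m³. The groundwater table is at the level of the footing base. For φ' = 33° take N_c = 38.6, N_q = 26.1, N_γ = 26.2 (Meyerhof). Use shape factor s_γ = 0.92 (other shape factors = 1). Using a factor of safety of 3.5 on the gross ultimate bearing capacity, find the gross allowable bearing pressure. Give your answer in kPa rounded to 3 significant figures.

Effective surcharge at the founding depth q = γ·D_f = 19.7 × 0.91 = 17.927 kPa.
The water table coincides with the base, so in the self-weight term γ → γ' = 11.99 kN/m³.
q_ult = q·N_q + 0.5·γ·B·N_γ·s_γ
     = 17.927 × 26.1 + 0.5 × 11.99 × 1 × 26.2 × 0.92
     = 467.89 + 144.5 = 612.4 kPa.
q_all = 612.4 / 3.5 = 174.97 kPa.

q_all ≈ 175 kPa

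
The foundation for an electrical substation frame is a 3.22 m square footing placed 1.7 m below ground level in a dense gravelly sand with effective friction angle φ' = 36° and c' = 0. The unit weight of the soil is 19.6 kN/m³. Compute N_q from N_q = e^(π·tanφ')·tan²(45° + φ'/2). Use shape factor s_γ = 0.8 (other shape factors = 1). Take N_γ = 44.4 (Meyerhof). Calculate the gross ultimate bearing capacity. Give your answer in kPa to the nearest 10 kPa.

q_ult ≈ 2380 kPa

tan36° = 0.7265, so N_q = e^(π×0.7265)·tan²(63°) = 9.801 × 3.852 = 37.75.
Overburden at base level: q = 19.6 × 1.7 = 33.32 kPa.
Surcharge term q·N_q = 33.32 × 37.752 = 1257.9 kPa; self-weight term 0.5·γ·B·N_γ·s_γ = 0.5 × 19.6 × 3.22 × 44.4 × 0.8 = 1120.9 kPa.
q_ult = 1257.9 + 1120.9 = 2378.8 kPa.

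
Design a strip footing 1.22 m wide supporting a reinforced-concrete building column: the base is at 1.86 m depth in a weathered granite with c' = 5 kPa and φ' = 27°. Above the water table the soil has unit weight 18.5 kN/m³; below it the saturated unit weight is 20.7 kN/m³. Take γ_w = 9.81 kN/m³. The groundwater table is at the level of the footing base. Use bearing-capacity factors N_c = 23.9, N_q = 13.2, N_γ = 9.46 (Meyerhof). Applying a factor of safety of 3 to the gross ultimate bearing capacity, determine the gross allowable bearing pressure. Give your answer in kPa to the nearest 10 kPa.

q_all ≈ 210 kPa

Effective surcharge at the founding depth q = γ·D_f = 18.5 × 1.86 = 34.41 kPa.
The water table coincides with the base, so in the self-weight term γ → γ' = 10.89 kN/m³.
q_ult = c·N_c + q·N_q + 0.5·γ·B·N_γ
     = 5 × 23.9 + 34.41 × 13.2 + 0.5 × 10.89 × 1.22 × 9.46
     = 119.5 + 454.21 + 62.842 = 636.55 kPa.
q_all = q_ult / FS = 636.55 / 3 = 212.18 kPa.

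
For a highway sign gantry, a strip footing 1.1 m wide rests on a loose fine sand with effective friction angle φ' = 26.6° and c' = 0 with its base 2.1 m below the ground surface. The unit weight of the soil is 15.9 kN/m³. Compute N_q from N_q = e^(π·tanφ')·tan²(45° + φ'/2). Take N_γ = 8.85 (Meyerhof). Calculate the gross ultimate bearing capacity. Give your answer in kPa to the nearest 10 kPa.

tan26.6° = 0.5008, so N_q = e^(π×0.5008)·tan²(58.3°) = 4.822 × 2.622 = 12.64.
Overburden at base level: q = 15.9 × 2.1 = 33.39 kPa.
Surcharge term q·N_q = 33.39 × 12.641 = 422.1 kPa; self-weight term 0.5·γ·B·N_γ = 0.5 × 15.9 × 1.1 × 8.85 = 77.393 kPa.
q_ult = 422.1 + 77.393 = 499.49 kPa.

q_ult ≈ 500 kPa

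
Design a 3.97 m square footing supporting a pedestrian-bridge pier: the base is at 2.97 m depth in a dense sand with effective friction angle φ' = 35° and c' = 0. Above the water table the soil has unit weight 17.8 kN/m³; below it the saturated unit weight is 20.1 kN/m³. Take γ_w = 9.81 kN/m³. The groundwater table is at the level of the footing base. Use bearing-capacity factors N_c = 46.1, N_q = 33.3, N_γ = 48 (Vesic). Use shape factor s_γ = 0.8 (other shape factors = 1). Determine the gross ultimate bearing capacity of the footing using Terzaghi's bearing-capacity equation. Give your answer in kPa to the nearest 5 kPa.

q = γ·D_f = 17.8 × 2.97 = 52.866 kPa.
For the ½γBN_γ term take γ' = 20.1 − 9.81 = 10.29 kN/m³ (soil below base is submerged).
q·N_q = 52.866 × 33.3 = 1760.4 kPa
0.5·γ·B·N_γ·s_γ = 0.5 × 10.29 × 3.97 × 48 × 0.8 = 784.34 kPa
q_ult = 1760.4 + 784.34 = 2544.8 kPa.

q_ult ≈ 2545 kPa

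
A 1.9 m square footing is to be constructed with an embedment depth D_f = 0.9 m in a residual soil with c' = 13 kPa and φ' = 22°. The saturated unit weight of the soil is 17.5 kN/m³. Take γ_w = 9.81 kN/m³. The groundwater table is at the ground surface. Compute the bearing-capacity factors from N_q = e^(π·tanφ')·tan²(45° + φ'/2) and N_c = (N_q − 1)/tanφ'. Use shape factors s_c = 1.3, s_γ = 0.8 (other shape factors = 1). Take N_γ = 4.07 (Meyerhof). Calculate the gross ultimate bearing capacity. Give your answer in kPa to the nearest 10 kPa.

tan22° = 0.404, so N_q = e^(π×0.404)·tan²(56°) = 3.558 × 2.198 = 7.82.
N_c = (7.82 − 1)/tan22° = 16.88.
With the water table at the surface the whole profile is submerged: γ' = 17.5 − 9.81 = 7.69 kN/m³, so q = γ'·D_f = 6.921 kPa; the same γ' applies in the ½γBN_γ term.
q_ult = c·N_c·s_c + q·N_q + 0.5·γ·B·N_γ·s_γ
     = 13 × 16.883 × 1.3 + 6.921 × 7.8211 + 0.5 × 7.69 × 1.9 × 4.07 × 0.8
     = 285.32 + 54.13 + 23.787 = 363.24 kPa.

q_ult ≈ 360 kPa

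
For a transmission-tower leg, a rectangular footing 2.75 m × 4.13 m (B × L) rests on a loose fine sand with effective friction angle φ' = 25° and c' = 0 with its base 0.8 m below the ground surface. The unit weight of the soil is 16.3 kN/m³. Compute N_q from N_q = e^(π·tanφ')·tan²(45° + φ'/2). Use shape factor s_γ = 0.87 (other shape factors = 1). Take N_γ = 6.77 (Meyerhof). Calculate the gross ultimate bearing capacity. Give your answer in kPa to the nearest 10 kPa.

tan25° = 0.4663, so N_q = e^(π×0.4663)·tan²(57.5°) = 4.327 × 2.464 = 10.66.
q = γ·D_f = 16.3 × 0.8 = 13.04 kPa.
q·N_q = 13.04 × 10.662 = 139.03 kPa
0.5·γ·B·N_γ·s_γ = 0.5 × 16.3 × 2.75 × 6.77 × 0.87 = 132.01 kPa
q_ult = 139.03 + 132.01 = 271.04 kPa.

q_ult ≈ 270 kPa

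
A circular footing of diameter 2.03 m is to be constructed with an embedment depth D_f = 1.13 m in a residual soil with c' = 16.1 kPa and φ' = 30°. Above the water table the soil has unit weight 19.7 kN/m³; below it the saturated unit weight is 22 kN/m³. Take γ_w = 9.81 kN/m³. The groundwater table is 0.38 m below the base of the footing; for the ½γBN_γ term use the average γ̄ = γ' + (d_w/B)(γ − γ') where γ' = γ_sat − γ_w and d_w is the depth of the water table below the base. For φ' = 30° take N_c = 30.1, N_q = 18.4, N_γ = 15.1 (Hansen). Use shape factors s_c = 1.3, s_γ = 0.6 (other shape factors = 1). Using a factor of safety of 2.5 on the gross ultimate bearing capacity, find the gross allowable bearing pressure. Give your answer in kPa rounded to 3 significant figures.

q_all ≈ 466 kPa

Overburden at base level: q = 19.7 × 1.13 = 22.261 kPa.
The water table is 0.38 m below the base (< B = 2.03 m), so the ½γBN_γ term uses γ̄ = γ' + (d_w/B)(γ − γ') = 12.19 + (0.38/2.03)(19.7 − 12.19) = 13.596 kN/m³.
Cohesion term c·N_c·s_c = 16.1 × 30.1 × 1.3 = 629.99 kPa; surcharge term q·N_q = 22.261 × 18.4 = 409.6 kPa; self-weight term 0.5·γ·B·N_γ·s_γ = 0.5 × 13.596 × 2.03 × 15.1 × 0.6 = 125.03 kPa.
q_ult = 629.99 + 409.6 + 125.03 = 1164.6 kPa.
q_all = 1164.6 / 2.5 = 465.85 kPa.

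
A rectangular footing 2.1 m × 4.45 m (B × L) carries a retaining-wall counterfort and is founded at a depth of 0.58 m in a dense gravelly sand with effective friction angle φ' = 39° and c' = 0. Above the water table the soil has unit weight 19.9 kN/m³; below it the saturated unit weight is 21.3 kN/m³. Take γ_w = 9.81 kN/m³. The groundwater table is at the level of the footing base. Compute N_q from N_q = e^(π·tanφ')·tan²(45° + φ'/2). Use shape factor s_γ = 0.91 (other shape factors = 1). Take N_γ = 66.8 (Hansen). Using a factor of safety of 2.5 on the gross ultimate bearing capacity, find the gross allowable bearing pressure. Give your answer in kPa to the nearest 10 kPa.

q_all ≈ 550 kPa

N_q = e^(π·tan39°)·tan²(64.5°) = 55.96.
Overburden at base level: q = 19.9 × 0.58 = 11.542 kPa.
Below the base the soil is submerged, so the ½γBN_γ term uses γ' = 21.3 − 9.81 = 11.49 kN/m³.
Surcharge term q·N_q = 11.542 × 55.957 = 645.86 kPa; self-weight term 0.5·γ·B·N_γ·s_γ = 0.5 × 11.49 × 2.1 × 66.8 × 0.91 = 733.38 kPa.
q_ult = 645.86 + 733.38 = 1379.2 kPa.
q_all = 1379.2 / 2.5 = 551.7 kPa.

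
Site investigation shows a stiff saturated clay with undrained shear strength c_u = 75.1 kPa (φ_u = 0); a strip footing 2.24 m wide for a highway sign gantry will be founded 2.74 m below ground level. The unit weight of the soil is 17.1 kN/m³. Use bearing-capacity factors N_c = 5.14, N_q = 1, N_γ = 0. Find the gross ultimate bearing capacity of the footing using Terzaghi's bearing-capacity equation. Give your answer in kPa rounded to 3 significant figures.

q_ult ≈ 433 kPa

q = γ·D_f = 17.1 × 2.74 = 46.854 kPa.
c·N_c = 75.1 × 5.14 = 386.01 kPa
q·N_q = 46.854 × 1 = 46.854 kPa
q_ult = 386.01 + 46.854 = 432.87 kPa.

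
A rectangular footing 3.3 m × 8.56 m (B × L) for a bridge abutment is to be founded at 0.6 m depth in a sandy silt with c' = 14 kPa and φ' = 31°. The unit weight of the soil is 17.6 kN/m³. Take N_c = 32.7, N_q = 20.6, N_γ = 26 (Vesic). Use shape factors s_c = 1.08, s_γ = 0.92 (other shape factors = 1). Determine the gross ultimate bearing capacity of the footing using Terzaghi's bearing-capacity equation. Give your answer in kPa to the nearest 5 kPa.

q_ult ≈ 1405 kPa

Effective surcharge at the founding depth q = γ·D_f = 17.6 × 0.6 = 10.56 kPa.
q_ult = c·N_c·s_c + q·N_q + 0.5·γ·B·N_γ·s_γ
     = 14 × 32.7 × 1.08 + 10.56 × 20.6 + 0.5 × 17.6 × 3.3 × 26 × 0.92
     = 494.42 + 217.54 + 694.64 = 1406.6 kPa.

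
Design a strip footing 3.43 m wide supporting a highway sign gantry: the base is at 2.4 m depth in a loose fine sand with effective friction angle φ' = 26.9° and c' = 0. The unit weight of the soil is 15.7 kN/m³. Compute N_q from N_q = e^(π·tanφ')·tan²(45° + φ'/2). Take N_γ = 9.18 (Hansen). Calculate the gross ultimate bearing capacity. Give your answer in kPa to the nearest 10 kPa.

q_ult ≈ 740 kPa

tan26.9° = 0.5073, so N_q = e^(π×0.5073)·tan²(58.45°) = 4.923 × 2.653 = 13.06.
q = γ·D_f = 15.7 × 2.4 = 37.68 kPa.
q·N_q = 37.68 × 13.057 = 491.99 kPa
0.5·γ·B·N_γ = 0.5 × 15.7 × 3.43 × 9.18 = 247.18 kPa
q_ult = 491.99 + 247.18 = 739.17 kPa.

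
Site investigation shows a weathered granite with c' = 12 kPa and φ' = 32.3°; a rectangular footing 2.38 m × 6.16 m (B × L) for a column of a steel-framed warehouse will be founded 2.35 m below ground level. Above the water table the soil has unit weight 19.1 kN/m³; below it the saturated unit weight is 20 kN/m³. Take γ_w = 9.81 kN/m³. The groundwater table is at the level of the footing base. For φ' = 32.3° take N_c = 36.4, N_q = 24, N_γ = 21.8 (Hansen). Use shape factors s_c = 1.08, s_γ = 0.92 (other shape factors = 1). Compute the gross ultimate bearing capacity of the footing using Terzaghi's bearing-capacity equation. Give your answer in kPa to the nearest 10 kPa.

q_ult ≈ 1790 kPa

Effective surcharge at the founding depth q = γ·D_f = 19.1 × 2.35 = 44.885 kPa.
The water table coincides with the base, so in the self-weight term γ → γ' = 10.19 kN/m³.
q_ult = c·N_c·s_c + q·N_q + 0.5·γ·B·N_γ·s_γ
     = 12 × 36.4 × 1.08 + 44.885 × 24 + 0.5 × 10.19 × 2.38 × 21.8 × 0.92
     = 471.74 + 1077.2 + 243.2 = 1792.2 kPa.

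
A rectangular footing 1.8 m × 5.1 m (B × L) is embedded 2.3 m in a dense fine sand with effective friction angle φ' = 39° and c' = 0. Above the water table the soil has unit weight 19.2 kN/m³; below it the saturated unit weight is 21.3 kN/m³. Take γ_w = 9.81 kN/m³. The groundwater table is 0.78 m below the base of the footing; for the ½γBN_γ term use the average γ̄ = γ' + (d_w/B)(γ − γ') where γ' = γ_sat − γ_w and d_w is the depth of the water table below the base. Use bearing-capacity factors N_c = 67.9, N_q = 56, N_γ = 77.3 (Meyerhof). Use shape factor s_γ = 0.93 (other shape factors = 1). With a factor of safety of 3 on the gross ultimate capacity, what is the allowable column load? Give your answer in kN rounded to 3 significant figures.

Overburden at base level: q = 19.2 × 2.3 = 44.16 kPa.
The water table is 0.78 m below the base (< B = 1.8 m), so the ½γBN_γ term uses γ̄ = γ' + (d_w/B)(γ − γ') = 11.49 + (0.78/1.8)(19.2 − 11.49) = 14.831 kN/m³.
Surcharge term q·N_q = 44.16 × 56 = 2473 kPa; self-weight term 0.5·γ·B·N_γ·s_γ = 0.5 × 14.831 × 1.8 × 77.3 × 0.93 = 959.57 kPa.
q_ult = 2473 + 959.57 = 3432.5 kPa.
Gross allowable pressure q_all = 3432.5 / 3 = 1144.2 kPa.
Footing area = 9.18 m², so allowable column load = 1144.2 × 9.18 = 10504 kN.

P_all ≈ 10500 kN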